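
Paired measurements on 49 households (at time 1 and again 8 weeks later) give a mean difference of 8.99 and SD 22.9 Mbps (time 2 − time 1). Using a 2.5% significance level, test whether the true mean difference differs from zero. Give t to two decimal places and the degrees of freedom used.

H0: μ_d = 0; H1: μ_d ≠ 0 (paired t-test on the differences, two-sided).
t = d̄/(s_d/√n) = 8.99/(22.9/√49) = 2.75
df = n − 1 = 48
Two-sided p-value ≈ 0.0084
Since p ≈ 0.0084 < α = 0.025, reject H0; the data support H1.

t = 2.75, df = 48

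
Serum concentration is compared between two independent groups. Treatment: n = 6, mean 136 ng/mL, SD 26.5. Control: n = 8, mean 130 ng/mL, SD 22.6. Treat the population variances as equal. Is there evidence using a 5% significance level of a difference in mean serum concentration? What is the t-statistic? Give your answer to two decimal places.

Let group 1 = treatment, group 2 = control. H0: μ_1 = μ_2; H1: μ_1 ≠ μ_2 (two-sample pooled-variance t-test, two-sided).
s_p² = [(6−1)·26.5² + (8−1)·22.6²]/(6+8−2) = 590.548
t = (136 − 130)/√[590.548·(1/6 + 1/8)] = 0.46
df = n₁ + n₂ − 2 = 12
Two-sided p-value ≈ 0.656
Since p ≈ 0.656 > α = 0.05, fail to reject H0; the evidence is not statistically significant.

0.46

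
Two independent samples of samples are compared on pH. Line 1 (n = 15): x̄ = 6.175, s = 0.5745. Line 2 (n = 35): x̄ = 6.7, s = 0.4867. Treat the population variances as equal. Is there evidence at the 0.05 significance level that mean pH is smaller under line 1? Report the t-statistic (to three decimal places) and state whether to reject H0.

Let group 1 = line 1, group 2 = line 2. H0: μ_1 = μ_2; H1: μ_1 < μ_2 (two-sample pooled-variance t-test, left-tailed).
s_p² = [(15−1)·0.5745² + (35−1)·0.4867²]/(15+35−2) = 0.264052
t = (6.175 − 6.7)/√[0.264052·(1/15 + 1/35)] = -3.311
df = n₁ + n₂ − 2 = 48
p-value = P(T ≤ -3.311) ≈ 0.0009
Since p ≈ 0.0009 < α = 0.05, reject H0; the evidence is statistically significant.

t = -3.311; reject H0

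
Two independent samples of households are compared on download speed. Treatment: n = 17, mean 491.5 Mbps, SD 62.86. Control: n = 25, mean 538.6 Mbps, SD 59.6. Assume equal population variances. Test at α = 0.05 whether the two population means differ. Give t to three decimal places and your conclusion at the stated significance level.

t = -2.459; reject H0

Let group 1 = treatment, group 2 = control. H0: μ_1 = μ_2; H1: μ_1 ≠ μ_2 (two-sample pooled-variance t-test, two-sided).
s_p² = [(17−1)·62.86² + (25−1)·59.6²]/(17+25−2) = 3711.85
t = (491.5 − 538.6)/√[3711.85·(1/17 + 1/25)] = -2.459
df = n₁ + n₂ − 2 = 40
Two-sided p-value ≈ 0.018
Since p ≈ 0.018 < α = 0.05, reject H0; the evidence is statistically significant.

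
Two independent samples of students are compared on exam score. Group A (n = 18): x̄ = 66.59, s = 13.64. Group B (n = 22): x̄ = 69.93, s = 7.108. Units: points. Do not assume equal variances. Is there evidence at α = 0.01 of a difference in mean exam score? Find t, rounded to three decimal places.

-0.940

Let group 1 = group A, group 2 = group B. H0: μ_1 = μ_2; H1: μ_1 ≠ μ_2 (Welch's two-sample t-test, two-sided).
t = (x̄_1 − x̄_2)/√(s_1²/n_1 + s_2²/n_2) = (66.59 − 69.93)/√(13.64²/18 + 7.108²/22) = -0.940
Welch–Satterthwaite df ≈ 24.42
Two-sided p-value ≈ 0.357
Since p ≈ 0.357 > α = 0.01, fail to reject H0; the evidence is not statistically significant.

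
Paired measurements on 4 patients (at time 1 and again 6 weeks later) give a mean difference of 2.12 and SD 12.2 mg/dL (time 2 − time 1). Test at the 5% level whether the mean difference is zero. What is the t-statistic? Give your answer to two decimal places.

0.35

H0: μ_d = 0; H1: μ_d ≠ 0 (paired t-test on the differences, two-sided).
t = d̄/(s_d/√n) = 2.12/(12.2/√4) = 0.35
df = n − 1 = 3
Two-sided p-value ≈ 0.751
Since p ≈ 0.751 > α = 0.05, fail to reject H0; the data do not provide sufficient evidence against H0.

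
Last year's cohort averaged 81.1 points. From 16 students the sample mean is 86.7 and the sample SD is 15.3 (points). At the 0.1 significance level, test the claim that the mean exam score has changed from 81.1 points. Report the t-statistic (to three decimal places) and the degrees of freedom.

H0: μ = 81.1; H1: μ ≠ 81.1 (one-sample t-test, two-sided).
t = (x̄ − μ₀)/(s/√n) = (86.7 − 81.1)/(15.3/√16) = 1.464
df = n − 1 = 15
Two-sided p-value ≈ 0.1638
Since p ≈ 0.1638 > α = 0.1, fail to reject H0; the evidence is not statistically significant.

t = 1.464, df = 15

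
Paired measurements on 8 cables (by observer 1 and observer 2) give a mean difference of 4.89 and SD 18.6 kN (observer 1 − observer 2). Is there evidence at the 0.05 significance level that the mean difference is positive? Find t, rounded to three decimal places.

H0: μ_d = 0; H1: μ_d > 0 (paired t-test on the differences, right-tailed).
t = d̄/(s_d/√n) = 4.89/(18.6/√8) = 0.744
df = n − 1 = 7
p-value = P(T ≥ 0.744) ≈ 0.241
Since p ≈ 0.241 > α = 0.05, fail to reject H0; the evidence is not statistically significant.

0.744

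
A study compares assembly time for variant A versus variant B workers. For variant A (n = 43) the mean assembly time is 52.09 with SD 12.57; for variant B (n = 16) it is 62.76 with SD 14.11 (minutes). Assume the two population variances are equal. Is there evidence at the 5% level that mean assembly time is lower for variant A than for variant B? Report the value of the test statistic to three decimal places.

Let group 1 = variant A, group 2 = variant B. H0: μ_1 = μ_2; H1: μ_1 < μ_2 (two-sample pooled-variance t-test, left-tailed).
s_p² = [(43−1)·12.57² + (16−1)·14.11²]/(43+16−2) = 168.817
t = (52.09 − 62.76)/√[168.817·(1/43 + 1/16)] = -2.804
df = n₁ + n₂ − 2 = 57
p-value = P(T ≤ -2.804) ≈ 0.003
Since p ≈ 0.003 < α = 0.05, reject H0; the data support H1.

-2.804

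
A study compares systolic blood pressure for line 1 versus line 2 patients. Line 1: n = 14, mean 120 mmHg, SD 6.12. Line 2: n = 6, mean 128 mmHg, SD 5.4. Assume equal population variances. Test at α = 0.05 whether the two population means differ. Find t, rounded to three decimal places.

-2.765

Let group 1 = line 1, group 2 = line 2. H0: μ_1 = μ_2; H1: μ_1 ≠ μ_2 (two-sample pooled-variance t-test, two-sided).
s_p² = [(14−1)·6.12² + (6−1)·5.4²]/(14+6−2) = 35.1504
t = (120 − 128)/√[35.1504·(1/14 + 1/6)] = -2.765
df = n₁ + n₂ − 2 = 18
Two-sided p-value ≈ 0.0127
Since p ≈ 0.0127 < α = 0.05, reject H0; the evidence is statistically significant.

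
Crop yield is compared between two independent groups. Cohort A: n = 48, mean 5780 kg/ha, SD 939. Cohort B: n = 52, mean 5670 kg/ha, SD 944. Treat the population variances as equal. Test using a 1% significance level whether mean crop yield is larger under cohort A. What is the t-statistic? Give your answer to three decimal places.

Let group 1 = cohort A, group 2 = cohort B. H0: μ_1 = μ_2; H1: μ_1 > μ_2 (two-sample pooled-variance t-test, right-tailed).
s_p² = [(48−1)·939² + (52−1)·944²]/(48+52−2) = 886621
t = (5780 − 5670)/√[886621·(1/48 + 1/52)] = 0.584
df = n₁ + n₂ − 2 = 98
p-value = P(T ≥ 0.584) ≈ 0.280
Since p ≈ 0.280 > α = 0.01, fail to reject H0; the data do not provide sufficient evidence against H0.

0.584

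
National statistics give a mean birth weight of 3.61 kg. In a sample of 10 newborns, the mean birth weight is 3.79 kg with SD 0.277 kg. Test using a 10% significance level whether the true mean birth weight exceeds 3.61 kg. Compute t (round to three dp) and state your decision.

t = 2.055; reject H0

H0: μ = 3.61; H1: μ > 3.61 (one-sample t-test, right-tailed).
t = (x̄ − μ₀)/(s/√n) = (3.79 − 3.61)/(0.277/√10) = 2.055
df = n − 1 = 9
p-value = P(T ≥ 2.055) ≈ 0.0350
Since p ≈ 0.0350 < α = 0.1, reject H0; the evidence is statistically significant.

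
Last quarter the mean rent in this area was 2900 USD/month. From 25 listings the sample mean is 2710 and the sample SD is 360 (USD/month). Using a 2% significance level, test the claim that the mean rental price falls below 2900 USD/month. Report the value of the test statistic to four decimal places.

H0: μ = 2900; H1: μ < 2900 (one-sample t-test, left-tailed).
t = (x̄ − μ₀)/(s/√n) = (2710 − 2900)/(360/√25) = -2.6389
df = n − 1 = 24
p-value = P(T ≤ -2.6389) ≈ 0.007
Since p ≈ 0.007 < α = 0.02, reject H0; the data support H1.

-2.6389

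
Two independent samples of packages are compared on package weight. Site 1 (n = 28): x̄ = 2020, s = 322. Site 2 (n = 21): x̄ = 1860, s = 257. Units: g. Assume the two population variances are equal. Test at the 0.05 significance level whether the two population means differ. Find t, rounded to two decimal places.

Let group 1 = site 1, group 2 = site 2. H0: μ_1 = μ_2; H1: μ_1 ≠ μ_2 (two-sample pooled-variance t-test, two-sided).
s_p² = [(28−1)·322² + (21−1)·257²]/(28+21−2) = 87669.1
t = (2020 − 1860)/√[87669.1·(1/28 + 1/21)] = 1.87
df = n₁ + n₂ − 2 = 47
Two-sided p-value ≈ 0.067
Since p ≈ 0.067 > α = 0.05, fail to reject H0; the evidence is not statistically significant.

1.87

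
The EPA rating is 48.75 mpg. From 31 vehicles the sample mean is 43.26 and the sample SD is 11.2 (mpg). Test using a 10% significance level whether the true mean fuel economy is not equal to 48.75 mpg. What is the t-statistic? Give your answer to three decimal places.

-2.729

H0: μ = 48.75; H1: μ ≠ 48.75 (one-sample t-test, two-sided).
t = (x̄ − μ₀)/(s/√n) = (43.26 − 48.75)/(11.2/√31) = -2.729
df = n − 1 = 30
Two-sided p-value ≈ 0.011
Since p ≈ 0.011 < α = 0.1, reject H0; the evidence is statistically significant.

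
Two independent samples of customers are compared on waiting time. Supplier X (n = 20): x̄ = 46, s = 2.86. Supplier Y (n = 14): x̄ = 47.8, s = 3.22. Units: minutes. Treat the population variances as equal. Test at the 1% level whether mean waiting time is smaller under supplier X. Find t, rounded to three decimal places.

Let group 1 = supplier X, group 2 = supplier Y. H0: μ_1 = μ_2; H1: μ_1 < μ_2 (two-sample pooled-variance t-test, left-tailed).
s_p² = [(20−1)·2.86² + (14−1)·3.22²]/(20+14−2) = 9.0688
t = (46 − 47.8)/√[9.0688·(1/20 + 1/14)] = -1.715
df = n₁ + n₂ − 2 = 32
p-value = P(T ≤ -1.715) ≈ 0.048
Since p ≈ 0.048 > α = 0.01, fail to reject H0; the evidence is not statistically significant.

-1.715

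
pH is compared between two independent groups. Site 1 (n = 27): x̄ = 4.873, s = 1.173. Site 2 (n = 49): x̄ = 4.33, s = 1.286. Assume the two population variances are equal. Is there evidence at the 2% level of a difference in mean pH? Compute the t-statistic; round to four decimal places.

1.8161

Let group 1 = site 1, group 2 = site 2. H0: μ_1 = μ_2; H1: μ_1 ≠ μ_2 (two-sample pooled-variance t-test, two-sided).
s_p² = [(27−1)·1.173² + (49−1)·1.286²]/(27+49−2) = 1.55617
t = (4.873 − 4.33)/√[1.55617·(1/27 + 1/49)] = 1.8161
df = n₁ + n₂ − 2 = 74
Two-sided p-value ≈ 0.073
Since p ≈ 0.073 > α = 0.02, fail to reject H0; the evidence is not statistically significant.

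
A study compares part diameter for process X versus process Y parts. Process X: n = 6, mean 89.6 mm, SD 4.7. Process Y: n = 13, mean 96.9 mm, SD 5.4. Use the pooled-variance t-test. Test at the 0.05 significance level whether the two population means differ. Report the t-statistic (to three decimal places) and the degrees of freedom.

t = -2.842, df = 17

Let group 1 = process X, group 2 = process Y. H0: μ_1 = μ_2; H1: μ_1 ≠ μ_2 (two-sample pooled-variance t-test, two-sided).
s_p² = [(6−1)·4.7² + (13−1)·5.4²]/(6+13−2) = 27.0806
t = (89.6 − 96.9)/√[27.0806·(1/6 + 1/13)] = -2.842
df = n₁ + n₂ − 2 = 17
Two-sided p-value ≈ 0.0113
Since p ≈ 0.0113 < α = 0.05, reject H0; the evidence is statistically significant.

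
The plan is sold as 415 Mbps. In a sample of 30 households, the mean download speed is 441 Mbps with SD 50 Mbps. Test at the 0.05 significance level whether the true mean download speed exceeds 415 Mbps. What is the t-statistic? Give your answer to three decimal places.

H0: μ = 415; H1: μ > 415 (one-sample t-test, right-tailed).
t = (x̄ − μ₀)/(s/√n) = (441 − 415)/(50/√30) = 2.848
df = n − 1 = 29
p-value = P(T ≥ 2.848) ≈ 0.0040
Since p ≈ 0.0040 < α = 0.05, reject H0; the evidence is statistically significant.

2.848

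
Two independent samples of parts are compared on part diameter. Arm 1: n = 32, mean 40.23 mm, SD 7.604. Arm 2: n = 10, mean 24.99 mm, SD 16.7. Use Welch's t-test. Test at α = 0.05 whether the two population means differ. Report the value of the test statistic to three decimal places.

Let group 1 = arm 1, group 2 = arm 2. H0: μ_1 = μ_2; H1: μ_1 ≠ μ_2 (Welch's two-sample t-test, two-sided).
t = (x̄_1 − x̄_2)/√(s_1²/n_1 + s_2²/n_2) = (40.23 − 24.99)/√(7.604²/32 + 16.7²/10) = 2.797
Welch–Satterthwaite df ≈ 10.19
Two-sided p-value ≈ 0.0186
Since p ≈ 0.0186 < α = 0.05, reject H0; the evidence is statistically significant.

2.797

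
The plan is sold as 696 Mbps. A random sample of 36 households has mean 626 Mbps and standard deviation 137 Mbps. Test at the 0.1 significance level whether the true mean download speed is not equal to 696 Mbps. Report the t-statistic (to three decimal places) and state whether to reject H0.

H0: μ = 696; H1: μ ≠ 696 (one-sample t-test, two-sided).
t = (x̄ − μ₀)/(s/√n) = (626 − 696)/(137/√36) = -3.066
df = n − 1 = 35
Two-sided p-value ≈ 0.004
Since p ≈ 0.004 < α = 0.1, reject H0; the data support H1.

t = -3.066; reject H0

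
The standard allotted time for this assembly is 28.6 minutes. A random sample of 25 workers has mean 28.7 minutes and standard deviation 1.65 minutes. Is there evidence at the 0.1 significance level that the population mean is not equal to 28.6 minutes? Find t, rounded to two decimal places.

0.30

H0: μ = 28.6; H1: μ ≠ 28.6 (one-sample t-test, two-sided).
t = (x̄ − μ₀)/(s/√n) = (28.7 − 28.6)/(1.65/√25) = 0.30
df = n − 1 = 24
Two-sided p-value ≈ 0.7645
Since p ≈ 0.7645 > α = 0.1, fail to reject H0; the data do not provide sufficient evidence against H0.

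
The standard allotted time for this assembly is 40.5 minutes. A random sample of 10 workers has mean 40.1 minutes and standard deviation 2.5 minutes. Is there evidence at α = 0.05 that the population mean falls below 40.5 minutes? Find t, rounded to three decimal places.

H0: μ = 40.5; H1: μ < 40.5 (one-sample t-test, left-tailed).
t = (x̄ − μ₀)/(s/√n) = (40.1 − 40.5)/(2.5/√10) = -0.506
df = n − 1 = 9
p-value = P(T ≤ -0.506) ≈ 0.313
Since p ≈ 0.313 > α = 0.05, fail to reject H0; the evidence is not statistically significant.

-0.506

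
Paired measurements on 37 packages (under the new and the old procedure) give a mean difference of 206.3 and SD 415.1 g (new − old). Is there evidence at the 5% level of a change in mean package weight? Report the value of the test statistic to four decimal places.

3.0231

H0: μ_d = 0; H1: μ_d ≠ 0 (paired t-test on the differences, two-sided).
t = d̄/(s_d/√n) = 206.3/(415.1/√37) = 3.0231
df = n − 1 = 36
Two-sided p-value ≈ 0.005
Since p ≈ 0.005 < α = 0.05, reject H0; the evidence is statistically significant.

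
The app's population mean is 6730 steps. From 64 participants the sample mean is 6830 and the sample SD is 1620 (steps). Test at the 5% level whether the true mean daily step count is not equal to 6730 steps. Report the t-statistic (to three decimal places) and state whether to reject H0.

t = 0.494; fail to reject H0

H0: μ = 6730; H1: μ ≠ 6730 (one-sample t-test, two-sided).
t = (x̄ − μ₀)/(s/√n) = (6830 − 6730)/(1620/√64) = 0.494
df = n − 1 = 63
Two-sided p-value ≈ 0.6231
Since p ≈ 0.6231 > α = 0.05, fail to reject H0; the data do not provide sufficient evidence against H0.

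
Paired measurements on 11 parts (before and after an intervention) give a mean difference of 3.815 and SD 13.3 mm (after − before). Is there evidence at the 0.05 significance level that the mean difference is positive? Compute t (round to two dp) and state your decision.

t = 0.95; fail to reject H0

H0: μ_d = 0; H1: μ_d > 0 (paired t-test on the differences, right-tailed).
t = d̄/(s_d/√n) = 3.815/(13.3/√11) = 0.95
df = n − 1 = 10
p-value = P(T ≥ 0.95) ≈ 0.1819
Since p ≈ 0.1819 > α = 0.05, fail to reject H0; the data do not provide sufficient evidence against H0.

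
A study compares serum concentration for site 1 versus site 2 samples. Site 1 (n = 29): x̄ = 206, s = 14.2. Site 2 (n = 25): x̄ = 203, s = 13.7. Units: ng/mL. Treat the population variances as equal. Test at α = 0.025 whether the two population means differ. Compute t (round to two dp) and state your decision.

t = 0.79; fail to reject H0

Let group 1 = site 1, group 2 = site 2. H0: μ_1 = μ_2; H1: μ_1 ≠ μ_2 (two-sample pooled-variance t-test, two-sided).
s_p² = [(29−1)·14.2² + (25−1)·13.7²]/(29+25−2) = 195.202
t = (206 − 203)/√[195.202·(1/29 + 1/25)] = 0.79
df = n₁ + n₂ − 2 = 52
Two-sided p-value ≈ 0.4350
Since p ≈ 0.4350 > α = 0.025, fail to reject H0; the evidence is not statistically significant.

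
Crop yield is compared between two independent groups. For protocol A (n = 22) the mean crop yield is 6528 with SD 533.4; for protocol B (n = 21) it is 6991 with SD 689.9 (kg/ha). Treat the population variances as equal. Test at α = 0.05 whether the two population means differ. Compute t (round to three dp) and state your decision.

t = -2.469; reject H0

Let group 1 = protocol A, group 2 = protocol B. H0: μ_1 = μ_2; H1: μ_1 ≠ μ_2 (two-sample pooled-variance t-test, two-sided).
s_p² = [(22−1)·533.4² + (21−1)·689.9²]/(22+21−2) = 377904
t = (6528 − 6991)/√[377904·(1/22 + 1/21)] = -2.469
df = n₁ + n₂ − 2 = 41
Two-sided p-value ≈ 0.0178
Since p ≈ 0.0178 < α = 0.05, reject H0; the data support H1.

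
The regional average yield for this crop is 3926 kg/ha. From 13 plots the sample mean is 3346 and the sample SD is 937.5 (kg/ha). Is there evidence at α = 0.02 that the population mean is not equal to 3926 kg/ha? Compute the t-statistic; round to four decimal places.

H0: μ = 3926; H1: μ ≠ 3926 (one-sample t-test, two-sided).
t = (x̄ − μ₀)/(s/√n) = (3346 − 3926)/(937.5/√13) = -2.2306
df = n − 1 = 12
Two-sided p-value ≈ 0.0456
Since p ≈ 0.0456 > α = 0.02, fail to reject H0; the evidence is not statistically significant.

-2.2306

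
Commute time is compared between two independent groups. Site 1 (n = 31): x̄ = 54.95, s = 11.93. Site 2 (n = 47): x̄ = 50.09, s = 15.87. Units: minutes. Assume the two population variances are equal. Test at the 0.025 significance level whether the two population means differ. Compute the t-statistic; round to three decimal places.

1.454

Let group 1 = site 1, group 2 = site 2. H0: μ_1 = μ_2; H1: μ_1 ≠ μ_2 (two-sample pooled-variance t-test, two-sided).
s_p² = [(31−1)·11.93² + (47−1)·15.87²]/(31+47−2) = 208.621
t = (54.95 − 50.09)/√[208.621·(1/31 + 1/47)] = 1.454
df = n₁ + n₂ − 2 = 76
Two-sided p-value ≈ 0.1500
Since p ≈ 0.1500 > α = 0.025, fail to reject H0; the data do not provide sufficient evidence against H0.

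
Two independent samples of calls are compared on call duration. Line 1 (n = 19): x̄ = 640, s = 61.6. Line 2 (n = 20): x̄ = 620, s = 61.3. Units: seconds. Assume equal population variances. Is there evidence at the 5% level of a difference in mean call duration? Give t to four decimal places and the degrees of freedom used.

Let group 1 = line 1, group 2 = line 2. H0: μ_1 = μ_2; H1: μ_1 ≠ μ_2 (two-sample pooled-variance t-test, two-sided).
s_p² = [(19−1)·61.6² + (20−1)·61.3²]/(19+20−2) = 3775.63
t = (640 − 620)/√[3775.63·(1/19 + 1/20)] = 1.0160
df = n₁ + n₂ − 2 = 37
Two-sided p-value ≈ 0.3162
Since p ≈ 0.3162 > α = 0.05, fail to reject H0; the data do not provide sufficient evidence against H0.

t = 1.0160, df = 37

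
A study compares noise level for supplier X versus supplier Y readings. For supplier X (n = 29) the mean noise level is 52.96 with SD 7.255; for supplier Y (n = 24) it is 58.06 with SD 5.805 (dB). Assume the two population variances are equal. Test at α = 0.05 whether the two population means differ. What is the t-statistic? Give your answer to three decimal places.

-2.783

Let group 1 = supplier X, group 2 = supplier Y. H0: μ_1 = μ_2; H1: μ_1 ≠ μ_2 (two-sample pooled-variance t-test, two-sided).
s_p² = [(29−1)·7.255² + (24−1)·5.805²]/(29+24−2) = 44.0948
t = (52.96 − 58.06)/√[44.0948·(1/29 + 1/24)] = -2.783
df = n₁ + n₂ − 2 = 51
Two-sided p-value ≈ 0.0075
Since p ≈ 0.0075 < α = 0.05, reject H0; the data support H1.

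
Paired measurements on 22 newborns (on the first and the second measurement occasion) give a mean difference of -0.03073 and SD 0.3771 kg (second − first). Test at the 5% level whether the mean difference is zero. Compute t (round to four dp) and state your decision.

t = -0.3822; fail to reject H0

H0: μ_d = 0; H1: μ_d ≠ 0 (paired t-test on the differences, two-sided).
t = d̄/(s_d/√n) = -0.03073/(0.3771/√22) = -0.3822
df = n − 1 = 21
Two-sided p-value ≈ 0.706
Since p ≈ 0.706 > α = 0.05, fail to reject H0; the data do not provide sufficient evidence against H0.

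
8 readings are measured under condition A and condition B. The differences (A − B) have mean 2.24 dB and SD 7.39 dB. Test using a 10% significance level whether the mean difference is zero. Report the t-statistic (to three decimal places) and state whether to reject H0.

H0: μ_d = 0; H1: μ_d ≠ 0 (paired t-test on the differences, two-sided).
t = d̄/(s_d/√n) = 2.24/(7.39/√8) = 0.857
df = n − 1 = 7
Two-sided p-value ≈ 0.420
Since p ≈ 0.420 > α = 0.1, fail to reject H0; the data do not provide sufficient evidence against H0.

t = 0.857; fail to reject H0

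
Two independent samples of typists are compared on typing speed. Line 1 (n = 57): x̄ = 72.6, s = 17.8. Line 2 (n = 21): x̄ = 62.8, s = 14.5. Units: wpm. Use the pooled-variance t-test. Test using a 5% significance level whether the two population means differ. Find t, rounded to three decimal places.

2.259

Let group 1 = line 1, group 2 = line 2. H0: μ_1 = μ_2; H1: μ_1 ≠ μ_2 (two-sample pooled-variance t-test, two-sided).
s_p² = [(57−1)·17.8² + (21−1)·14.5²]/(57+21−2) = 288.79
t = (72.6 − 62.8)/√[288.79·(1/57 + 1/21)] = 2.259
df = n₁ + n₂ − 2 = 76
Two-sided p-value ≈ 0.027
Since p ≈ 0.027 < α = 0.05, reject H0; the evidence is statistically significant.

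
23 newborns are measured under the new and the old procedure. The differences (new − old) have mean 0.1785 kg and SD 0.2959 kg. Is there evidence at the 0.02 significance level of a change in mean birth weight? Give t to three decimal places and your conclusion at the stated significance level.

t = 2.893; reject H0

H0: μ_d = 0; H1: μ_d ≠ 0 (paired t-test on the differences, two-sided).
t = d̄/(s_d/√n) = 0.1785/(0.2959/√23) = 2.893
df = n − 1 = 22
Two-sided p-value ≈ 0.008
Since p ≈ 0.008 < α = 0.02, reject H0; the data support H1.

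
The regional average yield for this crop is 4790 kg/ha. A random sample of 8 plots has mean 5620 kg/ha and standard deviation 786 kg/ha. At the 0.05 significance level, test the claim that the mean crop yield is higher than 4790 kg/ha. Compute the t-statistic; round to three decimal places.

H0: μ = 4790; H1: μ > 4790 (one-sample t-test, right-tailed).
t = (x̄ − μ₀)/(s/√n) = (5620 − 4790)/(786/√8) = 2.987
df = n − 1 = 7
p-value = P(T ≥ 2.987) ≈ 0.0102
Since p ≈ 0.0102 < α = 0.05, reject H0; the evidence is statistically significant.

2.987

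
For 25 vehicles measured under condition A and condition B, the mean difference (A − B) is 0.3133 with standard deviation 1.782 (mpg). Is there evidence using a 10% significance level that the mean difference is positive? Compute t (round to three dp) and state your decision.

t = 0.879; fail to reject H0

H0: μ_d = 0; H1: μ_d > 0 (paired t-test on the differences, right-tailed).
t = d̄/(s_d/√n) = 0.3133/(1.782/√25) = 0.879
df = n − 1 = 24
p-value = P(T ≥ 0.879) ≈ 0.194
Since p ≈ 0.194 > α = 0.1, fail to reject H0; the data do not provide sufficient evidence against H0.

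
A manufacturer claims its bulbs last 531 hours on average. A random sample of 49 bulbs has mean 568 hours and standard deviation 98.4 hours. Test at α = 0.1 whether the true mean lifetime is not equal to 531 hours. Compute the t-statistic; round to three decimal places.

H0: μ = 531; H1: μ ≠ 531 (one-sample t-test, two-sided).
t = (x̄ − μ₀)/(s/√n) = (568 − 531)/(98.4/√49) = 2.632
df = n − 1 = 48
Two-sided p-value ≈ 0.0114
Since p ≈ 0.0114 < α = 0.1, reject H0; the data support H1.

2.632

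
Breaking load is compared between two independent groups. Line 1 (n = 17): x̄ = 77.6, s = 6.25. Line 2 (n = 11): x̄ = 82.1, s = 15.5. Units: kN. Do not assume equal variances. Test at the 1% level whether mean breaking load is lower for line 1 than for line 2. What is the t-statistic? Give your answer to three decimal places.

Let group 1 = line 1, group 2 = line 2. H0: μ_1 = μ_2; H1: μ_1 < μ_2 (Welch's two-sample t-test, left-tailed).
t = (x̄_1 − x̄_2)/√(s_1²/n_1 + s_2²/n_2) = (77.6 − 82.1)/√(6.25²/17 + 15.5²/11) = -0.916
Welch–Satterthwaite df ≈ 12.13
p-value = P(T ≤ -0.916) ≈ 0.189
Since p ≈ 0.189 > α = 0.01, fail to reject H0; the data do not provide sufficient evidence against H0.

-0.916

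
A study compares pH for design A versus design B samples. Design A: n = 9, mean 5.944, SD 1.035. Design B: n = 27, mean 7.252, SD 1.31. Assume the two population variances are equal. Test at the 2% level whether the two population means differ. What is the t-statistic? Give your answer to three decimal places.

-2.717

Let group 1 = design A, group 2 = design B. H0: μ_1 = μ_2; H1: μ_1 ≠ μ_2 (two-sample pooled-variance t-test, two-sided).
s_p² = [(9−1)·1.035² + (27−1)·1.31²]/(9+27−2) = 1.56436
t = (5.944 − 7.252)/√[1.56436·(1/9 + 1/27)] = -2.717
df = n₁ + n₂ − 2 = 34
Two-sided p-value ≈ 0.010
Since p ≈ 0.010 < α = 0.02, reject H0; the evidence is statistically significant.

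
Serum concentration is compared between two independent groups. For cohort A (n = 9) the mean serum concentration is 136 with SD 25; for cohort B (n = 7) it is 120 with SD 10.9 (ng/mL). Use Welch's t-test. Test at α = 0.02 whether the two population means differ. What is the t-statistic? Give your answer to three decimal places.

1.721

Let group 1 = cohort A, group 2 = cohort B. H0: μ_1 = μ_2; H1: μ_1 ≠ μ_2 (Welch's two-sample t-test, two-sided).
t = (x̄_1 − x̄_2)/√(s_1²/n_1 + s_2²/n_2) = (136 − 120)/√(25²/9 + 10.9²/7) = 1.721
Welch–Satterthwaite df ≈ 11.47
Two-sided p-value ≈ 0.112
Since p ≈ 0.112 > α = 0.02, fail to reject H0; the evidence is not statistically significant.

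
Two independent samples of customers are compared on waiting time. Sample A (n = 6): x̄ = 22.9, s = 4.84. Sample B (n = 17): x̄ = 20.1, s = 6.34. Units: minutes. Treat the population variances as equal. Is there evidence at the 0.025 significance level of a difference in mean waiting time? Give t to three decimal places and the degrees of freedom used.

t = 0.980, df = 21

Let group 1 = sample A, group 2 = sample B. H0: μ_1 = μ_2; H1: μ_1 ≠ μ_2 (two-sample pooled-variance t-test, two-sided).
s_p² = [(6−1)·4.84² + (17−1)·6.34²]/(6+17−2) = 36.2027
t = (22.9 − 20.1)/√[36.2027·(1/6 + 1/17)] = 0.980
df = n₁ + n₂ − 2 = 21
Two-sided p-value ≈ 0.3382
Since p ≈ 0.3382 > α = 0.025, fail to reject H0; the evidence is not statistically significant.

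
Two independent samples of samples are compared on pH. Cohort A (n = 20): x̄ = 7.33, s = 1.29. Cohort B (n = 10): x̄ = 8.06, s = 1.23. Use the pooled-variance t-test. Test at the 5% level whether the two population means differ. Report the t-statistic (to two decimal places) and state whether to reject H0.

Let group 1 = cohort A, group 2 = cohort B. H0: μ_1 = μ_2; H1: μ_1 ≠ μ_2 (two-sample pooled-variance t-test, two-sided).
s_p² = [(20−1)·1.29² + (10−1)·1.23²]/(20+10−2) = 1.6155
t = (7.33 − 8.06)/√[1.6155·(1/20 + 1/10)] = -1.48
df = n₁ + n₂ − 2 = 28
Two-sided p-value ≈ 0.1493
Since p ≈ 0.1493 > α = 0.05, fail to reject H0; the data do not provide sufficient evidence against H0.

t = -1.48; fail to reject H0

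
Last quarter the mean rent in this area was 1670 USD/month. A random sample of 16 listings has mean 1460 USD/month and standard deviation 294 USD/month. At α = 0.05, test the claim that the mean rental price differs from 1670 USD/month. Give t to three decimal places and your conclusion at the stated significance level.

H0: μ = 1670; H1: μ ≠ 1670 (one-sample t-test, two-sided).
t = (x̄ − μ₀)/(s/√n) = (1460 − 1670)/(294/√16) = -2.857
df = n − 1 = 15
Two-sided p-value ≈ 0.0120
Since p ≈ 0.0120 < α = 0.05, reject H0; the data support H1.

t = -2.857; reject H0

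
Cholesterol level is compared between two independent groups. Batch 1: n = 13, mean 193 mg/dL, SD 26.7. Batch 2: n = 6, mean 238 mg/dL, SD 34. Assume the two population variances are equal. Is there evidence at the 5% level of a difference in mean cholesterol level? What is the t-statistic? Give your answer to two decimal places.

-3.14

Let group 1 = batch 1, group 2 = batch 2. H0: μ_1 = μ_2; H1: μ_1 ≠ μ_2 (two-sample pooled-variance t-test, two-sided).
s_p² = [(13−1)·26.7² + (6−1)·34²]/(13+6−2) = 843.216
t = (193 − 238)/√[843.216·(1/13 + 1/6)] = -3.14
df = n₁ + n₂ − 2 = 17
Two-sided p-value ≈ 0.0060
Since p ≈ 0.0060 < α = 0.05, reject H0; the evidence is statistically significant.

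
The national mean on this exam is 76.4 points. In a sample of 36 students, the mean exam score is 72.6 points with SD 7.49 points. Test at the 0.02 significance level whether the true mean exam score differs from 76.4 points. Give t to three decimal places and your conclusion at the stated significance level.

H0: μ = 76.4; H1: μ ≠ 76.4 (one-sample t-test, two-sided).
t = (x̄ − μ₀)/(s/√n) = (72.6 − 76.4)/(7.49/√36) = -3.044
df = n − 1 = 35
Two-sided p-value ≈ 0.004
Since p ≈ 0.004 < α = 0.02, reject H0; the data support H1.

t = -3.044; reject H0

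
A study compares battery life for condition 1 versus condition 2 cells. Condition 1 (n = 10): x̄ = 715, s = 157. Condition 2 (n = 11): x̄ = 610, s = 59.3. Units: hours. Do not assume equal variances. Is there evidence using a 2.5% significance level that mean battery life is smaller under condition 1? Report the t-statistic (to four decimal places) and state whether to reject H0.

Let group 1 = condition 1, group 2 = condition 2. H0: μ_1 = μ_2; H1: μ_1 < μ_2 (Welch's two-sample t-test, left-tailed).
t = (x̄_1 − x̄_2)/√(s_1²/n_1 + s_2²/n_2) = (715 − 610)/√(157²/10 + 59.3²/11) = 1.9898
Welch–Satterthwaite df ≈ 11.31
p-value = P(T ≤ 1.9898) ≈ 0.964
Since p ≈ 0.964 > α = 0.025, fail to reject H0; the data do not provide sufficient evidence against H0.

t = 1.9898; fail to reject H0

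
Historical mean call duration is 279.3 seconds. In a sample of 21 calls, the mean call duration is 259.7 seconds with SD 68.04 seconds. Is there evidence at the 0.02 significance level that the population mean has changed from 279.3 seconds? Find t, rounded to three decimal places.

-1.320

H0: μ = 279.3; H1: μ ≠ 279.3 (one-sample t-test, two-sided).
t = (x̄ − μ₀)/(s/√n) = (259.7 − 279.3)/(68.04/√21) = -1.320
df = n − 1 = 20
Two-sided p-value ≈ 0.202
Since p ≈ 0.202 > α = 0.02, fail to reject H0; the data do not provide sufficient evidence against H0.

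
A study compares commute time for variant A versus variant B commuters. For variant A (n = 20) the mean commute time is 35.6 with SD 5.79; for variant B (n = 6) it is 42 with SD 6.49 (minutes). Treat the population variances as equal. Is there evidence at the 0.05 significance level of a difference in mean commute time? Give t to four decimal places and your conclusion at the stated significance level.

t = -2.3137; reject H0

Let group 1 = variant A, group 2 = variant B. H0: μ_1 = μ_2; H1: μ_1 ≠ μ_2 (two-sample pooled-variance t-test, two-sided).
s_p² = [(20−1)·5.79² + (6−1)·6.49²]/(20+6−2) = 35.3149
t = (35.6 − 42)/√[35.3149·(1/20 + 1/6)] = -2.3137
df = n₁ + n₂ − 2 = 24
Two-sided p-value ≈ 0.0296
Since p ≈ 0.0296 < α = 0.05, reject H0; the evidence is statistically significant.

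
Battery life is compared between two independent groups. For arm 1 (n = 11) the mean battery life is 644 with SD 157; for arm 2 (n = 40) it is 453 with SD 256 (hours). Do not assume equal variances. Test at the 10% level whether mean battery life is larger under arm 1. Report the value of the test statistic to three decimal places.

Let group 1 = arm 1, group 2 = arm 2. H0: μ_1 = μ_2; H1: μ_1 > μ_2 (Welch's two-sample t-test, right-tailed).
t = (x̄_1 − x̄_2)/√(s_1²/n_1 + s_2²/n_2) = (644 − 453)/√(157²/11 + 256²/40) = 3.067
Welch–Satterthwaite df ≈ 26.36
p-value = P(T ≥ 3.067) ≈ 0.002
Since p ≈ 0.002 < α = 0.1, reject H0; the data support H1.

3.067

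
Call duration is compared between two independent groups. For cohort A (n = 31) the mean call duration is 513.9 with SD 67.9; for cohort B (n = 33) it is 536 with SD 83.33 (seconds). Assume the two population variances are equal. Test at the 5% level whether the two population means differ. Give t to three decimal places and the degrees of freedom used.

t = -1.159, df = 62

Let group 1 = cohort A, group 2 = cohort B. H0: μ_1 = μ_2; H1: μ_1 ≠ μ_2 (two-sample pooled-variance t-test, two-sided).
s_p² = [(31−1)·67.9² + (33−1)·83.33²]/(31+33−2) = 5814.79
t = (513.9 − 536)/√[5814.79·(1/31 + 1/33)] = -1.159
df = n₁ + n₂ − 2 = 62
Two-sided p-value ≈ 0.251
Since p ≈ 0.251 > α = 0.05, fail to reject H0; the data do not provide sufficient evidence against H0.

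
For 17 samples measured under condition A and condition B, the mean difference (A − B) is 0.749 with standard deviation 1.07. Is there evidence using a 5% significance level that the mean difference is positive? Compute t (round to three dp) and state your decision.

H0: μ_d = 0; H1: μ_d > 0 (paired t-test on the differences, right-tailed).
t = d̄/(s_d/√n) = 0.749/(1.07/√17) = 2.886
df = n − 1 = 16
p-value = P(T ≥ 2.886) ≈ 0.0054
Since p ≈ 0.0054 < α = 0.05, reject H0; the data support H1.

t = 2.886; reject H0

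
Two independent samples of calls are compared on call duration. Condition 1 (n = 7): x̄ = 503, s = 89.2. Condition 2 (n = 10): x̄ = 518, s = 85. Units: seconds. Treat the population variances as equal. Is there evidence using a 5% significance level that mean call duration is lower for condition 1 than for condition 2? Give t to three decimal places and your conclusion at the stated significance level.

Let group 1 = condition 1, group 2 = condition 2. H0: μ_1 = μ_2; H1: μ_1 < μ_2 (two-sample pooled-variance t-test, left-tailed).
s_p² = [(7−1)·89.2² + (10−1)·85²]/(7+10−2) = 7517.66
t = (503 − 518)/√[7517.66·(1/7 + 1/10)] = -0.351
df = n₁ + n₂ − 2 = 15
p-value = P(T ≤ -0.351) ≈ 0.3652
Since p ≈ 0.3652 > α = 0.05, fail to reject H0; the data do not provide sufficient evidence against H0.

t = -0.351; fail to reject H0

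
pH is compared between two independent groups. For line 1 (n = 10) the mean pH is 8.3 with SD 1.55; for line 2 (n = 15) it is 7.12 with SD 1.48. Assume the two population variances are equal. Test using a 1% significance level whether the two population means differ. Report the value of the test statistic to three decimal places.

1.917

Let group 1 = line 1, group 2 = line 2. H0: μ_1 = μ_2; H1: μ_1 ≠ μ_2 (two-sample pooled-variance t-test, two-sided).
s_p² = [(10−1)·1.55² + (15−1)·1.48²]/(10+15−2) = 2.2734
t = (8.3 − 7.12)/√[2.2734·(1/10 + 1/15)] = 1.917
df = n₁ + n₂ − 2 = 23
Two-sided p-value ≈ 0.0677
Since p ≈ 0.0677 > α = 0.01, fail to reject H0; the evidence is not statistically significant.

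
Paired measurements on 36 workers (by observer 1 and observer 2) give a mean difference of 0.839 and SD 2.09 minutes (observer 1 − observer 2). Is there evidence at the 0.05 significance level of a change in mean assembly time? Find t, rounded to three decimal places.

H0: μ_d = 0; H1: μ_d ≠ 0 (paired t-test on the differences, two-sided).
t = d̄/(s_d/√n) = 0.839/(2.09/√36) = 2.409
df = n − 1 = 35
Two-sided p-value ≈ 0.021
Since p ≈ 0.021 < α = 0.05, reject H0; the evidence is statistically significant.

2.409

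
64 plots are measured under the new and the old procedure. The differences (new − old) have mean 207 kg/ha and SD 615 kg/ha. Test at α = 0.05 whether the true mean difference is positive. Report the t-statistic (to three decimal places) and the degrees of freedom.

H0: μ_d = 0; H1: μ_d > 0 (paired t-test on the differences, right-tailed).
t = d̄/(s_d/√n) = 207/(615/√64) = 2.693
df = n − 1 = 63
p-value = P(T ≥ 2.693) ≈ 0.005
Since p ≈ 0.005 < α = 0.05, reject H0; the evidence is statistically significant.

t = 2.693, df = 63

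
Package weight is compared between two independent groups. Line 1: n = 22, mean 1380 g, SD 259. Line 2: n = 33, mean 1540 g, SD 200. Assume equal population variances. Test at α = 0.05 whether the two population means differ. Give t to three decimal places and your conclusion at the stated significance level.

Let group 1 = line 1, group 2 = line 2. H0: μ_1 = μ_2; H1: μ_1 ≠ μ_2 (two-sample pooled-variance t-test, two-sided).
s_p² = [(22−1)·259² + (33−1)·200²]/(22+33−2) = 50730.2
t = (1380 − 1540)/√[50730.2·(1/22 + 1/33)] = -2.581
df = n₁ + n₂ − 2 = 53
Two-sided p-value ≈ 0.0127
Since p ≈ 0.0127 < α = 0.05, reject H0; the evidence is statistically significant.

t = -2.581; reject H0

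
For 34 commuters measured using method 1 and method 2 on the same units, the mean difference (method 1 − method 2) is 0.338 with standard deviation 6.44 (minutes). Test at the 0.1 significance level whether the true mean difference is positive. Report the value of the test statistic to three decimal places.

0.306

H0: μ_d = 0; H1: μ_d > 0 (paired t-test on the differences, right-tailed).
t = d̄/(s_d/√n) = 0.338/(6.44/√34) = 0.306
df = n − 1 = 33
p-value = P(T ≥ 0.306) ≈ 0.381
Since p ≈ 0.381 > α = 0.1, fail to reject H0; the data do not provide sufficient evidence against H0.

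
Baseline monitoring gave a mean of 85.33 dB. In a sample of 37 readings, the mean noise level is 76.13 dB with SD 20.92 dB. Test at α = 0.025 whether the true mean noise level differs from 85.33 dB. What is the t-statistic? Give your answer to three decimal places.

H0: μ = 85.33; H1: μ ≠ 85.33 (one-sample t-test, two-sided).
t = (x̄ − μ₀)/(s/√n) = (76.13 − 85.33)/(20.92/√37) = -2.675
df = n − 1 = 36
Two-sided p-value ≈ 0.0112
Since p ≈ 0.0112 < α = 0.025, reject H0; the data support H1.

-2.675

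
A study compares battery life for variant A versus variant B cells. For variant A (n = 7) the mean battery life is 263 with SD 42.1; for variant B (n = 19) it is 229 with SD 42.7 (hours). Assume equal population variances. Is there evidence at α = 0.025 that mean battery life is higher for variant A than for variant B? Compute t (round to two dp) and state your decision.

t = 1.81; fail to reject H0

Let group 1 = variant A, group 2 = variant B. H0: μ_1 = μ_2; H1: μ_1 > μ_2 (two-sample pooled-variance t-test, right-tailed).
s_p² = [(7−1)·42.1² + (19−1)·42.7²]/(7+19−2) = 1810.57
t = (263 − 229)/√[1810.57·(1/7 + 1/19)] = 1.81
df = n₁ + n₂ − 2 = 24
p-value = P(T ≥ 1.81) ≈ 0.0416
Since p ≈ 0.0416 > α = 0.025, fail to reject H0; the data do not provide sufficient evidence against H0.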